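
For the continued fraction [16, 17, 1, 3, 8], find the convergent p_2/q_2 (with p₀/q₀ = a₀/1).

289/18

Using pₖ = aₖpₖ₋₁ + pₖ₋₂, qₖ = aₖqₖ₋₁ + qₖ₋₂ (with p₋₁=1, p₋₂=0, q₋₁=0, q₋₂=1):
  k=0: a=16, p=16, q=1
  k=1: a=17, p=273, q=17
  k=2: a=1, p=289, q=18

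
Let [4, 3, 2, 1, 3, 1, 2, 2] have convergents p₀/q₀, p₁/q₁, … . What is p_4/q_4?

Using pₖ = aₖpₖ₋₁ + pₖ₋₂, qₖ = aₖqₖ₋₁ + qₖ₋₂ (with p₋₁=1, p₋₂=0, q₋₁=0, q₋₂=1):
  k=0: a=4, p=4, q=1
  k=1: a=3, p=13, q=3
  k=2: a=2, p=30, q=7
  k=3: a=1, p=43, q=10
  k=4: a=3, p=159, q=37

159/37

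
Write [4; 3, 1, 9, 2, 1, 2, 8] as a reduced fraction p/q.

11547/2713

Using pₖ = aₖpₖ₋₁ + pₖ₋₂ and qₖ = aₖqₖ₋₁ + qₖ₋₂:
  k=0: a=4, p=4, q=1
  k=1: a=3, p=13, q=3
  k=2: a=1, p=17, q=4
  k=3: a=9, p=166, q=39
  k=4: a=2, p=349, q=82
  k=5: a=1, p=515, q=121
  k=6: a=2, p=1379, q=324
  k=7: a=8, p=11547, q=2713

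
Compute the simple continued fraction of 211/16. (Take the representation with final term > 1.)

[13; 5, 3]

211 = 13*16 + 3
16 = 5*3 + 1
3 = 3*1 + 0  (stop)
So 211/16 = [13; 5, 3].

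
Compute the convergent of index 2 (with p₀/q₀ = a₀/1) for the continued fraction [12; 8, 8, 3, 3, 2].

788/65

Using pₖ = aₖpₖ₋₁ + pₖ₋₂, qₖ = aₖqₖ₋₁ + qₖ₋₂ (with p₋₁=1, p₋₂=0, q₋₁=0, q₋₂=1):
  k=0: a=12, p=12, q=1
  k=1: a=8, p=97, q=8
  k=2: a=8, p=788, q=65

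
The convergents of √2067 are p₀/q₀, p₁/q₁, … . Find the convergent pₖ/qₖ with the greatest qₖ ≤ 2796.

√2067 = [45; 2, 6, 2, 90, …] (period length 4).
Convergents:
  p_0/q_0 = 45/1
  p_1/q_1 = 91/2
  p_2/q_2 = 591/13
  p_3/q_3 = 1273/28
  p_4/q_4 = 115161/2533
  p_5/q_5 = 231595/5094
q_4 = 2533 ≤ 2796 < 5094 = q_5, so the answer is 115161/2533.

115161/2533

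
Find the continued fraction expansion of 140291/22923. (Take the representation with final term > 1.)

[6; 8, 3, 16, 18, 1, 2]

140291 = 6*22923 + 2753
22923 = 8*2753 + 899
2753 = 3*899 + 56
899 = 16*56 + 3
56 = 18*3 + 2
3 = 1*2 + 1
2 = 2*1 + 0  (stop)
So 140291/22923 = [6; 8, 3, 16, 18, 1, 2].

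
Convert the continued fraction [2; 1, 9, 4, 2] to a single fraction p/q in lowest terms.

Fold from the inside: start with 2/1.
  4 + 1/2 = 9/2
  9 + 2/9 = 83/9
  1 + 9/83 = 92/83
  2 + 83/92 = 267/92

267/92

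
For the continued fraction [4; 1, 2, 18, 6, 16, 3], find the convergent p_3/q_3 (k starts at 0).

Using pₖ = aₖpₖ₋₁ + pₖ₋₂, qₖ = aₖqₖ₋₁ + qₖ₋₂ (with p₋₁=1, p₋₂=0, q₋₁=0, q₋₂=1):
  k=0: a=4, p=4, q=1
  k=1: a=1, p=5, q=1
  k=2: a=2, p=14, q=3
  k=3: a=18, p=257, q=55

257/55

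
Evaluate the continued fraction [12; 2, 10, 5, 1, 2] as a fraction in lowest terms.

4529/363

Fold from the inside: start with 2/1.
  1 + 1/2 = 3/2
  5 + 2/3 = 17/3
  10 + 3/17 = 173/17
  2 + 17/173 = 363/173
  12 + 173/363 = 4529/363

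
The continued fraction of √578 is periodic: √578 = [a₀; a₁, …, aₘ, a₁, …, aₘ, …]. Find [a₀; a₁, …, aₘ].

a₀ = ⌊√578⌋ = 24.
With m₀=0, d₀=1 and mₖ₊₁ = dₖaₖ − mₖ, dₖ₊₁ = (n − mₖ₊₁²)/dₖ, aₖ₊₁ = ⌊(a₀+mₖ₊₁)/dₖ₊₁⌋:
  k=1: m=24, d=2, a=24
  k=2: m=24, d=1, a=48
d=1 and a=2a₀=48 at k=2, so the next step gives (m, d) = (24, 2) again — its k=1 value — and the period has length 2.

[24; 24, 48]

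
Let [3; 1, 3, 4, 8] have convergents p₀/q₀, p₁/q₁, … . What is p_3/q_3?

Using pₖ = aₖpₖ₋₁ + pₖ₋₂, qₖ = aₖqₖ₋₁ + qₖ₋₂ (with p₋₁=1, p₋₂=0, q₋₁=0, q₋₂=1):
  k=0: a=3, p=3, q=1
  k=1: a=1, p=4, q=1
  k=2: a=3, p=15, q=4
  k=3: a=4, p=64, q=17

64/17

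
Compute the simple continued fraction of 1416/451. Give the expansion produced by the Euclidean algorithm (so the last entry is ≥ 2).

[3; 7, 6, 3, 3]

1416 = 3×451 + 63
451 = 7×63 + 10
63 = 6×10 + 3
10 = 3×3 + 1
3 = 3×1 + 0  (stop)
So 1416/451 = [3; 7, 6, 3, 3].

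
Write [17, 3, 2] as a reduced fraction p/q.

Using pₖ = aₖpₖ₋₁ + pₖ₋₂ and qₖ = aₖqₖ₋₁ + qₖ₋₂:
  k=0: a=17, p=17, q=1
  k=1: a=3, p=52, q=3
  k=2: a=2, p=121, q=7

121/7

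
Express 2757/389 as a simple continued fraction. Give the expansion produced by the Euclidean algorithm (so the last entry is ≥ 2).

2757 = 7×389 + 34
389 = 11×34 + 15
34 = 2×15 + 4
15 = 3×4 + 3
4 = 1×3 + 1
3 = 3×1 + 0  (stop)
So 2757/389 = [7; 11, 2, 3, 1, 3].

[7; 11, 2, 3, 1, 3]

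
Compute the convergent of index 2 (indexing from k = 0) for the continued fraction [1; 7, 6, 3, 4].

49/43

Using pₖ = aₖpₖ₋₁ + pₖ₋₂, qₖ = aₖqₖ₋₁ + qₖ₋₂ (with p₋₁=1, p₋₂=0, q₋₁=0, q₋₂=1):
  k=0: a=1, p=1, q=1
  k=1: a=7, p=8, q=7
  k=2: a=6, p=49, q=43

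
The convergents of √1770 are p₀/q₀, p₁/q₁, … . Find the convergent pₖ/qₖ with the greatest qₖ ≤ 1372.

√1770 = [42; 14, 84, …] (period length 2).
Convergents:
  p_0/q_0 = 42/1
  p_1/q_1 = 589/14
  p_2/q_2 = 49518/1177
  p_3/q_3 = 693841/16492
q_2 = 1177 ≤ 1372 < 16492 = q_3, so the answer is 49518/1177.

49518/1177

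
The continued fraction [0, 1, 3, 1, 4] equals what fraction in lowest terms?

Using pₖ = aₖpₖ₋₁ + pₖ₋₂ and qₖ = aₖqₖ₋₁ + qₖ₋₂:
  k=0: a=0, p=0, q=1
  k=1: a=1, p=1, q=1
  k=2: a=3, p=3, q=4
  k=3: a=1, p=4, q=5
  k=4: a=4, p=19, q=24

19/24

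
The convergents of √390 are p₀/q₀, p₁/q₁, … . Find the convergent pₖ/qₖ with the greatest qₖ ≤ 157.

√390 = [19; 1, 2, 1, 38, …] (period length 4).
Convergents:
  p_0/q_0 = 19/1
  p_1/q_1 = 20/1
  p_2/q_2 = 59/3
  p_3/q_3 = 79/4
  p_4/q_4 = 3061/155
  p_5/q_5 = 3140/159
q_4 = 155 ≤ 157 < 159 = q_5, so the answer is 3061/155.

3061/155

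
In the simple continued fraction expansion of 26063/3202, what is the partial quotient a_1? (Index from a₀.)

7

26063 = 8·3202 + 447   →  a_0 = 8
3202 = 7·447 + 73   →  a_1 = 7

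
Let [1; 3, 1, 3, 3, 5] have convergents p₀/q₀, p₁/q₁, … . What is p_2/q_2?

5/4

Using pₖ = aₖpₖ₋₁ + pₖ₋₂, qₖ = aₖqₖ₋₁ + qₖ₋₂ (with p₋₁=1, p₋₂=0, q₋₁=0, q₋₂=1):
  k=0: a=1, p=1, q=1
  k=1: a=3, p=4, q=3
  k=2: a=1, p=5, q=4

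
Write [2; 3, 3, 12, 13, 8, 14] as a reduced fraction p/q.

422288/183539

Using pₖ = aₖpₖ₋₁ + pₖ₋₂ and qₖ = aₖqₖ₋₁ + qₖ₋₂:
  k=0: a=2, p=2, q=1
  k=1: a=3, p=7, q=3
  k=2: a=3, p=23, q=10
  k=3: a=12, p=283, q=123
  k=4: a=13, p=3702, q=1609
  k=5: a=8, p=29899, q=12995
  k=6: a=14, p=422288, q=183539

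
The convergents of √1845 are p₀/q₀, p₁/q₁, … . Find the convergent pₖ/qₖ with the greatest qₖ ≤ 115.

1847/43

√1845 = [42; 1, 20, 2, 20, 1, 84, …] (period length 6).
Convergents:
  p_0/q_0 = 42/1
  p_1/q_1 = 43/1
  p_2/q_2 = 902/21
  p_3/q_3 = 1847/43
  p_4/q_4 = 37842/881
q_3 = 43 ≤ 115 < 881 = q_4, so the answer is 1847/43.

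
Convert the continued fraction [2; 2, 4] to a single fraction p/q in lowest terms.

22/9

Fold from the inside: start with 4/1.
  2 + 1/4 = 9/4
  2 + 4/9 = 22/9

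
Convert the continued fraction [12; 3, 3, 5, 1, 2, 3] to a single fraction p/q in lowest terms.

7381/600

Using pₖ = aₖpₖ₋₁ + pₖ₋₂ and qₖ = aₖqₖ₋₁ + qₖ₋₂:
  k=0: a=12, p=12, q=1
  k=1: a=3, p=37, q=3
  k=2: a=3, p=123, q=10
  k=3: a=5, p=652, q=53
  k=4: a=1, p=775, q=63
  k=5: a=2, p=2202, q=179
  k=6: a=3, p=7381, q=600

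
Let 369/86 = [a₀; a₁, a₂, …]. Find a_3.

3

369 = 4·86 + 25   →  a_0 = 4
86 = 3·25 + 11   →  a_1 = 3
25 = 2·11 + 3   →  a_2 = 2
11 = 3·3 + 2   →  a_3 = 3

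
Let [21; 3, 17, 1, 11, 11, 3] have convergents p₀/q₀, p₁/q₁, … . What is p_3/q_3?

1173/55

Using pₖ = aₖpₖ₋₁ + pₖ₋₂, qₖ = aₖqₖ₋₁ + qₖ₋₂ (with p₋₁=1, p₋₂=0, q₋₁=0, q₋₂=1):
  k=0: a=21, p=21, q=1
  k=1: a=3, p=64, q=3
  k=2: a=17, p=1109, q=52
  k=3: a=1, p=1173, q=55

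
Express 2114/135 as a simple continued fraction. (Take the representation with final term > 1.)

2114 = 15×135 + 89
135 = 1×89 + 46
89 = 1×46 + 43
46 = 1×43 + 3
43 = 14×3 + 1
3 = 3×1 + 0  (stop)
So 2114/135 = [15; 1, 1, 1, 14, 3].

[15; 1, 1, 1, 14, 3]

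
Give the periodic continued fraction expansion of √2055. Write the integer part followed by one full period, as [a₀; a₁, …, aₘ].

[45; 3, 90]

a₀ = ⌊√2055⌋ = 45.
With m₀=0, d₀=1 and mₖ₊₁ = dₖaₖ − mₖ, dₖ₊₁ = (n − mₖ₊₁²)/dₖ, aₖ₊₁ = ⌊(a₀+mₖ₊₁)/dₖ₊₁⌋:
  k=1: m=45, d=30, a=3
  k=2: m=45, d=1, a=90
d=1 and a=2a₀=90 at k=2, so the next step gives (m, d) = (45, 30) again — its k=1 value — and the period has length 2.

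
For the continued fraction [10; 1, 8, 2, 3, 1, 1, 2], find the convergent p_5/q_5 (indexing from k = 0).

926/85

Using pₖ = aₖpₖ₋₁ + pₖ₋₂, qₖ = aₖqₖ₋₁ + qₖ₋₂ (with p₋₁=1, p₋₂=0, q₋₁=0, q₋₂=1):
  k=0: a=10, p=10, q=1
  k=1: a=1, p=11, q=1
  k=2: a=8, p=98, q=9
  k=3: a=2, p=207, q=19
  k=4: a=3, p=719, q=66
  k=5: a=1, p=926, q=85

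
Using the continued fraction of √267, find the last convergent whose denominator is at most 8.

√267 = [16; 2, 1, 15, 1, 2, 32, …] (period length 6).
Convergents:
  p_0/q_0 = 16/1
  p_1/q_1 = 33/2
  p_2/q_2 = 49/3
  p_3/q_3 = 768/47
q_2 = 3 ≤ 8 < 47 = q_3, so the answer is 49/3.

49/3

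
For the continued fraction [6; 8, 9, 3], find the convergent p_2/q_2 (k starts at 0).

Using pₖ = aₖpₖ₋₁ + pₖ₋₂, qₖ = aₖqₖ₋₁ + qₖ₋₂ (with p₋₁=1, p₋₂=0, q₋₁=0, q₋₂=1):
  k=0: a=6, p=6, q=1
  k=1: a=8, p=49, q=8
  k=2: a=9, p=447, q=73

447/73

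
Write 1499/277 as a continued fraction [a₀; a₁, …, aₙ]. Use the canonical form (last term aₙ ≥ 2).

[5; 2, 2, 3, 16]

1499 = 5·277 + 114
277 = 2·114 + 49
114 = 2·49 + 16
49 = 3·16 + 1
16 = 16·1 + 0  (stop)
So 1499/277 = [5; 2, 2, 3, 16].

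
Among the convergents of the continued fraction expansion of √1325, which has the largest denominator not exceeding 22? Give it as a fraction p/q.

√1325 = [36; 2, 2, 72, …] (period length 3).
Convergents:
  p_0/q_0 = 36/1
  p_1/q_1 = 73/2
  p_2/q_2 = 182/5
  p_3/q_3 = 13177/362
q_2 = 5 ≤ 22 < 362 = q_3, so the answer is 182/5.

182/5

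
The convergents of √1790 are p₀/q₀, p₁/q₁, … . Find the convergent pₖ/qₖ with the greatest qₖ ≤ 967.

√1790 = [42; 3, 4, 8, 4, 3, 84, …] (period length 6).
Convergents:
  p_0/q_0 = 42/1
  p_1/q_1 = 127/3
  p_2/q_2 = 550/13
  p_3/q_3 = 4527/107
  p_4/q_4 = 18658/441
  p_5/q_5 = 60501/1430
q_4 = 441 ≤ 967 < 1430 = q_5, so the answer is 18658/441.

18658/441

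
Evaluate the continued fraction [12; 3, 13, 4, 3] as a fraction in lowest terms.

6520/529

Fold from the inside: start with 3/1.
  4 + 1/3 = 13/3
  13 + 3/13 = 172/13
  3 + 13/172 = 529/172
  12 + 172/529 = 6520/529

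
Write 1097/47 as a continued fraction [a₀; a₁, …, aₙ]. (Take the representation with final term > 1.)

1097 = 23·47 + 16
47 = 2·16 + 15
16 = 1·15 + 1
15 = 15·1 + 0  (stop)
So 1097/47 = [23; 2, 1, 15].

[23; 2, 1, 15]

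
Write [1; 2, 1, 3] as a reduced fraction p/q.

Fold from the inside: start with 3/1.
  1 + 1/3 = 4/3
  2 + 3/4 = 11/4
  1 + 4/11 = 15/11

15/11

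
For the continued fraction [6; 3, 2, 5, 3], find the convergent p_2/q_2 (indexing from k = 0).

Using pₖ = aₖpₖ₋₁ + pₖ₋₂, qₖ = aₖqₖ₋₁ + qₖ₋₂ (with p₋₁=1, p₋₂=0, q₋₁=0, q₋₂=1):
  k=0: a=6, p=6, q=1
  k=1: a=3, p=19, q=3
  k=2: a=2, p=44, q=7

44/7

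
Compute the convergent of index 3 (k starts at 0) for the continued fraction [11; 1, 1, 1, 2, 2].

35/3

Using pₖ = aₖpₖ₋₁ + pₖ₋₂, qₖ = aₖqₖ₋₁ + qₖ₋₂ (with p₋₁=1, p₋₂=0, q₋₁=0, q₋₂=1):
  k=0: a=11, p=11, q=1
  k=1: a=1, p=12, q=1
  k=2: a=1, p=23, q=2
  k=3: a=1, p=35, q=3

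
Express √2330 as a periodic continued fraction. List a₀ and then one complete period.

a₀ = ⌊√2330⌋ = 48.
With m₀=0, d₀=1 and mₖ₊₁ = dₖaₖ − mₖ, dₖ₊₁ = (n − mₖ₊₁²)/dₖ, aₖ₊₁ = ⌊(a₀+mₖ₊₁)/dₖ₊₁⌋:
  k=1: m=48, d=26, a=3
  k=2: m=30, d=55, a=1
  k=3: m=25, d=31, a=2
  k=4: m=37, d=31, a=2
  k=5: m=25, d=55, a=1
  k=6: m=30, d=26, a=3
  k=7: m=48, d=1, a=96
d=1 and a=2a₀=96 at k=7, so the next step gives (m, d) = (48, 26) again — its k=1 value — and the period has length 7.

[48; 3, 1, 2, 2, 1, 3, 96]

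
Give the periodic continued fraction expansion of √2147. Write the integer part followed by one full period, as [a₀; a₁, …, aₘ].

a₀ = ⌊√2147⌋ = 46.
With m₀=0, d₀=1 and mₖ₊₁ = dₖaₖ − mₖ, dₖ₊₁ = (n − mₖ₊₁²)/dₖ, aₖ₊₁ = ⌊(a₀+mₖ₊₁)/dₖ₊₁⌋:
  k=1: m=46, d=31, a=2
  k=2: m=16, d=61, a=1
  k=3: m=45, d=2, a=45
  k=4: m=45, d=61, a=1
  k=5: m=16, d=31, a=2
  k=6: m=46, d=1, a=92
d=1 and a=2a₀=92 at k=6, so the next step gives (m, d) = (46, 31) again — its k=1 value — and the period has length 6.

[46; 2, 1, 45, 1, 2, 92]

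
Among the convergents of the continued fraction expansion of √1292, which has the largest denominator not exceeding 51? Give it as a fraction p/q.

√1292 = [35; 1, 16, 1, 70, …] (period length 4).
Convergents:
  p_0/q_0 = 35/1
  p_1/q_1 = 36/1
  p_2/q_2 = 611/17
  p_3/q_3 = 647/18
  p_4/q_4 = 45901/1277
q_3 = 18 ≤ 51 < 1277 = q_4, so the answer is 647/18.

647/18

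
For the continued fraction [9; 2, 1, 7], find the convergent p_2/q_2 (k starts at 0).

Using pₖ = aₖpₖ₋₁ + pₖ₋₂, qₖ = aₖqₖ₋₁ + qₖ₋₂ (with p₋₁=1, p₋₂=0, q₋₁=0, q₋₂=1):
  k=0: a=9, p=9, q=1
  k=1: a=2, p=19, q=2
  k=2: a=1, p=28, q=3

28/3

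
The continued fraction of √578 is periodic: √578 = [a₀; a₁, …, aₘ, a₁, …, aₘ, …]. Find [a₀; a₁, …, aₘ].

[24; 24, 48]

a₀ = ⌊√578⌋ = 24.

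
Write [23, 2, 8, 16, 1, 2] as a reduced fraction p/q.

Fold from the inside: start with 2/1.
  1 + 1/2 = 3/2
  16 + 2/3 = 50/3
  8 + 3/50 = 403/50
  2 + 50/403 = 856/403
  23 + 403/856 = 20091/856

20091/856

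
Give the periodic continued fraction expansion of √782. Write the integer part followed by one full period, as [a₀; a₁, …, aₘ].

[27; 1, 26, 1, 54]

a₀ = ⌊√782⌋ = 27.
With m₀=0, d₀=1 and mₖ₊₁ = dₖaₖ − mₖ, dₖ₊₁ = (n − mₖ₊₁²)/dₖ, aₖ₊₁ = ⌊(a₀+mₖ₊₁)/dₖ₊₁⌋:
  k=1: m=27, d=53, a=1
  k=2: m=26, d=2, a=26
  k=3: m=26, d=53, a=1
  k=4: m=27, d=1, a=54
d=1 and a=2a₀=54 at k=4, so the next step gives (m, d) = (27, 53) again — its k=1 value — and the period has length 4.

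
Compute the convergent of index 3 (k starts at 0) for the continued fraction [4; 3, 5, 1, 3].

82/19

Using pₖ = aₖpₖ₋₁ + pₖ₋₂, qₖ = aₖqₖ₋₁ + qₖ₋₂ (with p₋₁=1, p₋₂=0, q₋₁=0, q₋₂=1):
  k=0: a=4, p=4, q=1
  k=1: a=3, p=13, q=3
  k=2: a=5, p=69, q=16
  k=3: a=1, p=82, q=19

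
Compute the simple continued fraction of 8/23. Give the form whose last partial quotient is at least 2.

[0; 2, 1, 7]

8 = 0*23 + 8
23 = 2*8 + 7
8 = 1*7 + 1
7 = 7*1 + 0  (stop)
So 8/23 = [0; 2, 1, 7].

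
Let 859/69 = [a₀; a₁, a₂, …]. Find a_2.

4

859 = 12·69 + 31   →  a_0 = 12
69 = 2·31 + 7   →  a_1 = 2
31 = 4·7 + 3   →  a_2 = 4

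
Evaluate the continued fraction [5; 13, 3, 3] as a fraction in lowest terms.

675/133

Fold from the inside: start with 3/1.
  3 + 1/3 = 10/3
  13 + 3/10 = 133/10
  5 + 10/133 = 675/133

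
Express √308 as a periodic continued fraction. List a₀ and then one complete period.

a₀ = ⌊√308⌋ = 17.

[17; 1, 1, 4, 1, 1, 34]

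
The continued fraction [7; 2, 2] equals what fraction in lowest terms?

37/5

Using pₖ = aₖpₖ₋₁ + pₖ₋₂ and qₖ = aₖqₖ₋₁ + qₖ₋₂:
  k=0: a=7, p=7, q=1
  k=1: a=2, p=15, q=2
  k=2: a=2, p=37, q=5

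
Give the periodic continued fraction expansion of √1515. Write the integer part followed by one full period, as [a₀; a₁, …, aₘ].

a₀ = ⌊√1515⌋ = 38.
With m₀=0, d₀=1 and mₖ₊₁ = dₖaₖ − mₖ, dₖ₊₁ = (n − mₖ₊₁²)/dₖ, aₖ₊₁ = ⌊(a₀+mₖ₊₁)/dₖ₊₁⌋:
  k=1: m=38, d=71, a=1
  k=2: m=33, d=6, a=11
  k=3: m=33, d=71, a=1
  k=4: m=38, d=1, a=76
d=1 and a=2a₀=76 at k=4, so the next step gives (m, d) = (38, 71) again — its k=1 value — and the period has length 4.

[38; 1, 11, 1, 76]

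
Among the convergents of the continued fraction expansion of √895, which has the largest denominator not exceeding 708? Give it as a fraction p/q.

√895 = [29; 1, 10, 1, 58, …] (period length 4).
Convergents:
  p_0/q_0 = 29/1
  p_1/q_1 = 30/1
  p_2/q_2 = 329/11
  p_3/q_3 = 359/12
  p_4/q_4 = 21151/707
  p_5/q_5 = 21510/719
q_4 = 707 ≤ 708 < 719 = q_5, so the answer is 21151/707.

21151/707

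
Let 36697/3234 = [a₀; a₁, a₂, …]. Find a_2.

1

36697 = 11·3234 + 1123   →  a_0 = 11
3234 = 2·1123 + 988   →  a_1 = 2
1123 = 1·988 + 135   →  a_2 = 1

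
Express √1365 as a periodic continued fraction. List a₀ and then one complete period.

a₀ = ⌊√1365⌋ = 36.

[36; 1, 17, 2, 17, 1, 72]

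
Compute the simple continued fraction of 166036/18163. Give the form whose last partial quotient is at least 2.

[9; 7, 14, 3, 1, 2, 16]

166036 = 9*18163 + 2569
18163 = 7*2569 + 180
2569 = 14*180 + 49
180 = 3*49 + 33
49 = 1*33 + 16
33 = 2*16 + 1
16 = 16*1 + 0  (stop)
So 166036/18163 = [9; 7, 14, 3, 1, 2, 16].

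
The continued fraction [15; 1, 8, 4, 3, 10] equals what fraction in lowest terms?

Using pₖ = aₖpₖ₋₁ + pₖ₋₂ and qₖ = aₖqₖ₋₁ + qₖ₋₂:
  k=0: a=15, p=15, q=1
  k=1: a=1, p=16, q=1
  k=2: a=8, p=143, q=9
  k=3: a=4, p=588, q=37
  k=4: a=3, p=1907, q=120
  k=5: a=10, p=19658, q=1237

19658/1237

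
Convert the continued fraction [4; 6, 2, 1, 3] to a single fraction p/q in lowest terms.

Fold from the inside: start with 3/1.
  1 + 1/3 = 4/3
  2 + 3/4 = 11/4
  6 + 4/11 = 70/11
  4 + 11/70 = 291/70

291/70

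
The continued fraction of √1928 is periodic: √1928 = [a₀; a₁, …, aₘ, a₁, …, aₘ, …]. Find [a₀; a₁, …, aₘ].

[43; 1, 9, 1, 86]

a₀ = ⌊√1928⌋ = 43.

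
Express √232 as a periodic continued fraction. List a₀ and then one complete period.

[15; 4, 3, 7, 3, 4, 30]

a₀ = ⌊√232⌋ = 15.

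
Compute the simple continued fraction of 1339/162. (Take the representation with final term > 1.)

[8; 3, 1, 3, 3, 3]

1339 = 8×162 + 43
162 = 3×43 + 33
43 = 1×33 + 10
33 = 3×10 + 3
10 = 3×3 + 1
3 = 3×1 + 0  (stop)
So 1339/162 = [8; 3, 1, 3, 3, 3].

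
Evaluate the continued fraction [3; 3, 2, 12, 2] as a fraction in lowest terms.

595/181

Fold from the inside: start with 2/1.
  12 + 1/2 = 25/2
  2 + 2/25 = 52/25
  3 + 25/52 = 181/52
  3 + 52/181 = 595/181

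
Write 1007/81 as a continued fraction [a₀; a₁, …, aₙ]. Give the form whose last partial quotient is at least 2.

1007 = 12*81 + 35
81 = 2*35 + 11
35 = 3*11 + 2
11 = 5*2 + 1
2 = 2*1 + 0  (stop)
So 1007/81 = [12; 2, 3, 5, 2].

[12; 2, 3, 5, 2]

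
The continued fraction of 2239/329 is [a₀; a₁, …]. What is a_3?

7

2239 = 6·329 + 265   →  a_0 = 6
329 = 1·265 + 64   →  a_1 = 1
265 = 4·64 + 9   →  a_2 = 4
64 = 7·9 + 1   →  a_3 = 7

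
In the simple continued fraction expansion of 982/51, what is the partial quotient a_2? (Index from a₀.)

1

982 = 19·51 + 13   →  a_0 = 19
51 = 3·13 + 12   →  a_1 = 3
13 = 1·12 + 1   →  a_2 = 1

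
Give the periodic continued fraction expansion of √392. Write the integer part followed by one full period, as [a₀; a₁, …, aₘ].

a₀ = ⌊√392⌋ = 19.
With m₀=0, d₀=1 and mₖ₊₁ = dₖaₖ − mₖ, dₖ₊₁ = (n − mₖ₊₁²)/dₖ, aₖ₊₁ = ⌊(a₀+mₖ₊₁)/dₖ₊₁⌋:
  k=1: m=19, d=31, a=1
  k=2: m=12, d=8, a=3
  k=3: m=12, d=31, a=1
  k=4: m=19, d=1, a=38
d=1 and a=2a₀=38 at k=4, so the next step gives (m, d) = (19, 31) again — its k=1 value — and the period has length 4.

[19; 1, 3, 1, 38]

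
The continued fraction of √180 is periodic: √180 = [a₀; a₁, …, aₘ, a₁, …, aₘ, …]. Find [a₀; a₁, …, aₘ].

[13; 2, 2, 2, 26]

a₀ = ⌊√180⌋ = 13.
With m₀=0, d₀=1 and mₖ₊₁ = dₖaₖ − mₖ, dₖ₊₁ = (n − mₖ₊₁²)/dₖ, aₖ₊₁ = ⌊(a₀+mₖ₊₁)/dₖ₊₁⌋:
  k=1: m=13, d=11, a=2
  k=2: m=9, d=9, a=2
  k=3: m=9, d=11, a=2
  k=4: m=13, d=1, a=26
d=1 and a=2a₀=26 at k=4, so the next step gives (m, d) = (13, 11) again — its k=1 value — and the period has length 4.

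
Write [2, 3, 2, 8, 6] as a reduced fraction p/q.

826/361

Using pₖ = aₖpₖ₋₁ + pₖ₋₂ and qₖ = aₖqₖ₋₁ + qₖ₋₂:
  k=0: a=2, p=2, q=1
  k=1: a=3, p=7, q=3
  k=2: a=2, p=16, q=7
  k=3: a=8, p=135, q=59
  k=4: a=6, p=826, q=361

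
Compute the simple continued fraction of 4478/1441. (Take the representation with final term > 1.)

4478 = 3·1441 + 155
1441 = 9·155 + 46
155 = 3·46 + 17
46 = 2·17 + 12
17 = 1·12 + 5
12 = 2·5 + 2
5 = 2·2 + 1
2 = 2·1 + 0  (stop)
So 4478/1441 = [3; 9, 3, 2, 1, 2, 2, 2].

[3; 9, 3, 2, 1, 2, 2, 2]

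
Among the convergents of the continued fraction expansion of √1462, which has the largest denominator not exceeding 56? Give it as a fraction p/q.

650/17

√1462 = [38; 4, 4, 4, 76, …] (period length 4).
Convergents:
  p_0/q_0 = 38/1
  p_1/q_1 = 153/4
  p_2/q_2 = 650/17
  p_3/q_3 = 2753/72
q_2 = 17 ≤ 56 < 72 = q_3, so the answer is 650/17.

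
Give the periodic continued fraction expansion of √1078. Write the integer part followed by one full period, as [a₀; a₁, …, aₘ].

a₀ = ⌊√1078⌋ = 32.
With m₀=0, d₀=1 and mₖ₊₁ = dₖaₖ − mₖ, dₖ₊₁ = (n − mₖ₊₁²)/dₖ, aₖ₊₁ = ⌊(a₀+mₖ₊₁)/dₖ₊₁⌋:
  k=1: m=32, d=54, a=1
  k=2: m=22, d=11, a=4
  k=3: m=22, d=54, a=1
  k=4: m=32, d=1, a=64
d=1 and a=2a₀=64 at k=4, so the next step gives (m, d) = (32, 54) again — its k=1 value — and the period has length 4.

[32; 1, 4, 1, 64]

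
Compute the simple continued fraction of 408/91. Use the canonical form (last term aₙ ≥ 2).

[4; 2, 14, 1, 2]

408 = 4·91 + 44
91 = 2·44 + 3
44 = 14·3 + 2
3 = 1·2 + 1
2 = 2·1 + 0  (stop)
So 408/91 = [4; 2, 14, 1, 2].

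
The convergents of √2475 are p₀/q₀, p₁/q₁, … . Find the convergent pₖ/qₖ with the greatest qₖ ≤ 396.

19651/395

√2475 = [49; 1, 2, 1, 98, …] (period length 4).
Convergents:
  p_0/q_0 = 49/1
  p_1/q_1 = 50/1
  p_2/q_2 = 149/3
  p_3/q_3 = 199/4
  p_4/q_4 = 19651/395
  p_5/q_5 = 19850/399
q_4 = 395 ≤ 396 < 399 = q_5, so the answer is 19651/395.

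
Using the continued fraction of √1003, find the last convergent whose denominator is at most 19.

95/3

√1003 = [31; 1, 2, 31, 2, 1, 62, …] (period length 6).
Convergents:
  p_0/q_0 = 31/1
  p_1/q_1 = 32/1
  p_2/q_2 = 95/3
  p_3/q_3 = 2977/94
q_2 = 3 ≤ 19 < 94 = q_3, so the answer is 95/3.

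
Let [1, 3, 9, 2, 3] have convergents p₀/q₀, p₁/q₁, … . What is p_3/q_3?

Using pₖ = aₖpₖ₋₁ + pₖ₋₂, qₖ = aₖqₖ₋₁ + qₖ₋₂ (with p₋₁=1, p₋₂=0, q₋₁=0, q₋₂=1):
  k=0: a=1, p=1, q=1
  k=1: a=3, p=4, q=3
  k=2: a=9, p=37, q=28
  k=3: a=2, p=78, q=59

78/59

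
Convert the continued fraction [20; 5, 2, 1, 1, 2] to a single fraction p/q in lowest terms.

1413/70

Fold from the inside: start with 2/1.
  1 + 1/2 = 3/2
  1 + 2/3 = 5/3
  2 + 3/5 = 13/5
  5 + 5/13 = 70/13
  20 + 13/70 = 1413/70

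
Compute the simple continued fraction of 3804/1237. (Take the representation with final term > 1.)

[3; 13, 3, 3, 9]

3804 = 3×1237 + 93
1237 = 13×93 + 28
93 = 3×28 + 9
28 = 3×9 + 1
9 = 9×1 + 0  (stop)
So 3804/1237 = [3; 13, 3, 3, 9].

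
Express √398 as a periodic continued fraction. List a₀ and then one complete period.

[19; 1, 18, 1, 38]

a₀ = ⌊√398⌋ = 19.
With m₀=0, d₀=1 and mₖ₊₁ = dₖaₖ − mₖ, dₖ₊₁ = (n − mₖ₊₁²)/dₖ, aₖ₊₁ = ⌊(a₀+mₖ₊₁)/dₖ₊₁⌋:
  k=1: m=19, d=37, a=1
  k=2: m=18, d=2, a=18
  k=3: m=18, d=37, a=1
  k=4: m=19, d=1, a=38
d=1 and a=2a₀=38 at k=4, so the next step gives (m, d) = (19, 37) again — its k=1 value — and the period has length 4.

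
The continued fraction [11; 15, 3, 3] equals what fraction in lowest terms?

Using pₖ = aₖpₖ₋₁ + pₖ₋₂ and qₖ = aₖqₖ₋₁ + qₖ₋₂:
  k=0: a=11, p=11, q=1
  k=1: a=15, p=166, q=15
  k=2: a=3, p=509, q=46
  k=3: a=3, p=1693, q=153

1693/153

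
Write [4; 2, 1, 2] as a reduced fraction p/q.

Using pₖ = aₖpₖ₋₁ + pₖ₋₂ and qₖ = aₖqₖ₋₁ + qₖ₋₂:
  k=0: a=4, p=4, q=1
  k=1: a=2, p=9, q=2
  k=2: a=1, p=13, q=3
  k=3: a=2, p=35, q=8

35/8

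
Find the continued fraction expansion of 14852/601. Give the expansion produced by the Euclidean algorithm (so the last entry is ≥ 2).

14852 = 24×601 + 428
601 = 1×428 + 173
428 = 2×173 + 82
173 = 2×82 + 9
82 = 9×9 + 1
9 = 9×1 + 0  (stop)
So 14852/601 = [24; 1, 2, 2, 9, 9].

[24; 1, 2, 2, 9, 9]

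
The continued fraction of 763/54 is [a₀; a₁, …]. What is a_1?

7

763 = 14·54 + 7   →  a_0 = 14
54 = 7·7 + 5   →  a_1 = 7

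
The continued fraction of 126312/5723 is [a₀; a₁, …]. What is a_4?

126312 = 22·5723 + 406   →  a_0 = 22
5723 = 14·406 + 39   →  a_1 = 14
406 = 10·39 + 16   →  a_2 = 10
39 = 2·16 + 7   →  a_3 = 2
16 = 2·7 + 2   →  a_4 = 2

2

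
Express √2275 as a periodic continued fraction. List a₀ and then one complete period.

[47; 1, 2, 3, 2, 1, 94]

a₀ = ⌊√2275⌋ = 47.
With m₀=0, d₀=1 and mₖ₊₁ = dₖaₖ − mₖ, dₖ₊₁ = (n − mₖ₊₁²)/dₖ, aₖ₊₁ = ⌊(a₀+mₖ₊₁)/dₖ₊₁⌋:
  k=1: m=47, d=66, a=1
  k=2: m=19, d=29, a=2
  k=3: m=39, d=26, a=3
  k=4: m=39, d=29, a=2
  k=5: m=19, d=66, a=1
  k=6: m=47, d=1, a=94
d=1 and a=2a₀=94 at k=6, so the next step gives (m, d) = (47, 66) again — its k=1 value — and the period has length 6.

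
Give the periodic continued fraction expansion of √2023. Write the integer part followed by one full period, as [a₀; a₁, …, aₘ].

a₀ = ⌊√2023⌋ = 44.

[44; 1, 43, 1, 88]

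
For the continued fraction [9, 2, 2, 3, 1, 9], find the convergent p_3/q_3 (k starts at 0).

Using pₖ = aₖpₖ₋₁ + pₖ₋₂, qₖ = aₖqₖ₋₁ + qₖ₋₂ (with p₋₁=1, p₋₂=0, q₋₁=0, q₋₂=1):
  k=0: a=9, p=9, q=1
  k=1: a=2, p=19, q=2
  k=2: a=2, p=47, q=5
  k=3: a=3, p=160, q=17

160/17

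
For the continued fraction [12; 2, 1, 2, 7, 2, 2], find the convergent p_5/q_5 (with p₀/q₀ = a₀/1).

Using pₖ = aₖpₖ₋₁ + pₖ₋₂, qₖ = aₖqₖ₋₁ + qₖ₋₂ (with p₋₁=1, p₋₂=0, q₋₁=0, q₋₂=1):
  k=0: a=12, p=12, q=1
  k=1: a=2, p=25, q=2
  k=2: a=1, p=37, q=3
  k=3: a=2, p=99, q=8
  k=4: a=7, p=730, q=59
  k=5: a=2, p=1559, q=126

1559/126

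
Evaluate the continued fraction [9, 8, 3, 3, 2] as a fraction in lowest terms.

1742/191

Fold from the inside: start with 2/1.
  3 + 1/2 = 7/2
  3 + 2/7 = 23/7
  8 + 7/23 = 191/23
  9 + 23/191 = 1742/191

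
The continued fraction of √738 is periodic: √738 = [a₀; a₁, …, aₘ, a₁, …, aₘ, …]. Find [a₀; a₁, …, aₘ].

[27; 6, 54]

a₀ = ⌊√738⌋ = 27.
With m₀=0, d₀=1 and mₖ₊₁ = dₖaₖ − mₖ, dₖ₊₁ = (n − mₖ₊₁²)/dₖ, aₖ₊₁ = ⌊(a₀+mₖ₊₁)/dₖ₊₁⌋:
  k=1: m=27, d=9, a=6
  k=2: m=27, d=1, a=54
d=1 and a=2a₀=54 at k=2, so the next step gives (m, d) = (27, 9) again — its k=1 value — and the period has length 2.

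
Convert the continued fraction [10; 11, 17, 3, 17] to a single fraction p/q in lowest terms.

100531/9963

Using pₖ = aₖpₖ₋₁ + pₖ₋₂ and qₖ = aₖqₖ₋₁ + qₖ₋₂:
  k=0: a=10, p=10, q=1
  k=1: a=11, p=111, q=11
  k=2: a=17, p=1897, q=188
  k=3: a=3, p=5802, q=575
  k=4: a=17, p=100531, q=9963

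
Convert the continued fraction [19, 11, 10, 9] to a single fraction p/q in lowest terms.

19281/1010

Using pₖ = aₖpₖ₋₁ + pₖ₋₂ and qₖ = aₖqₖ₋₁ + qₖ₋₂:
  k=0: a=19, p=19, q=1
  k=1: a=11, p=210, q=11
  k=2: a=10, p=2119, q=111
  k=3: a=9, p=19281, q=1010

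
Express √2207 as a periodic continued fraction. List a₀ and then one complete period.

a₀ = ⌊√2207⌋ = 46.
With m₀=0, d₀=1 and mₖ₊₁ = dₖaₖ − mₖ, dₖ₊₁ = (n − mₖ₊₁²)/dₖ, aₖ₊₁ = ⌊(a₀+mₖ₊₁)/dₖ₊₁⌋:
  k=1: m=46, d=91, a=1
  k=2: m=45, d=2, a=45
  k=3: m=45, d=91, a=1
  k=4: m=46, d=1, a=92
d=1 and a=2a₀=92 at k=4, so the next step gives (m, d) = (46, 91) again — its k=1 value — and the period has length 4.

[46; 1, 45, 1, 92]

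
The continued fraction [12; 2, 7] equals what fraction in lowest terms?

187/15

Using pₖ = aₖpₖ₋₁ + pₖ₋₂ and qₖ = aₖqₖ₋₁ + qₖ₋₂:
  k=0: a=12, p=12, q=1
  k=1: a=2, p=25, q=2
  k=2: a=7, p=187, q=15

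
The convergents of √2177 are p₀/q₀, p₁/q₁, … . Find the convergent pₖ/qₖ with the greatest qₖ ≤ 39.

1773/38

√2177 = [46; 1, 1, 1, 12, 1, 1, 1, 92, …] (period length 8).
Convergents:
  p_0/q_0 = 46/1
  p_1/q_1 = 47/1
  p_2/q_2 = 93/2
  p_3/q_3 = 140/3
  p_4/q_4 = 1773/38
  p_5/q_5 = 1913/41
q_4 = 38 ≤ 39 < 41 = q_5, so the answer is 1773/38.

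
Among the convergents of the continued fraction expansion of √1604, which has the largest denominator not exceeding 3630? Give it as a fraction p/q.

64120/1601

√1604 = [40; 20, 80, …] (period length 2).
Convergents:
  p_0/q_0 = 40/1
  p_1/q_1 = 801/20
  p_2/q_2 = 64120/1601
  p_3/q_3 = 1283201/32040
q_2 = 1601 ≤ 3630 < 32040 = q_3, so the answer is 64120/1601.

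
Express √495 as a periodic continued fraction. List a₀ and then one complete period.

a₀ = ⌊√495⌋ = 22.
With m₀=0, d₀=1 and mₖ₊₁ = dₖaₖ − mₖ, dₖ₊₁ = (n − mₖ₊₁²)/dₖ, aₖ₊₁ = ⌊(a₀+mₖ₊₁)/dₖ₊₁⌋:
  k=1: m=22, d=11, a=4
  k=2: m=22, d=1, a=44
d=1 and a=2a₀=44 at k=2, so the next step gives (m, d) = (22, 11) again — its k=1 value — and the period has length 2.

[22; 4, 44]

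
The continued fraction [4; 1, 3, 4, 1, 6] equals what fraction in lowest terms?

681/143

Fold from the inside: start with 6/1.
  1 + 1/6 = 7/6
  4 + 6/7 = 34/7
  3 + 7/34 = 109/34
  1 + 34/109 = 143/109
  4 + 109/143 = 681/143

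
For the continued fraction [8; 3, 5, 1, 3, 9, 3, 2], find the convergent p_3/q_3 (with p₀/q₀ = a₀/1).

Using pₖ = aₖpₖ₋₁ + pₖ₋₂, qₖ = aₖqₖ₋₁ + qₖ₋₂ (with p₋₁=1, p₋₂=0, q₋₁=0, q₋₂=1):
  k=0: a=8, p=8, q=1
  k=1: a=3, p=25, q=3
  k=2: a=5, p=133, q=16
  k=3: a=1, p=158, q=19

158/19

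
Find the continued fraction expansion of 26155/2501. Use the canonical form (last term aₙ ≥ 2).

[10; 2, 5, 2, 2, 1, 9, 3]

26155 = 10·2501 + 1145
2501 = 2·1145 + 211
1145 = 5·211 + 90
211 = 2·90 + 31
90 = 2·31 + 28
31 = 1·28 + 3
28 = 9·3 + 1
3 = 3·1 + 0  (stop)
So 26155/2501 = [10; 2, 5, 2, 2, 1, 9, 3].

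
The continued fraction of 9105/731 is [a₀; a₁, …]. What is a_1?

9105 = 12·731 + 333   →  a_0 = 12
731 = 2·333 + 65   →  a_1 = 2

2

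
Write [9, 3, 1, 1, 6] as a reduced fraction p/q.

427/46

Using pₖ = aₖpₖ₋₁ + pₖ₋₂ and qₖ = aₖqₖ₋₁ + qₖ₋₂:
  k=0: a=9, p=9, q=1
  k=1: a=3, p=28, q=3
  k=2: a=1, p=37, q=4
  k=3: a=1, p=65, q=7
  k=4: a=6, p=427, q=46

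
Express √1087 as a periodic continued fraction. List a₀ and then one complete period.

[32; 1, 31, 1, 64]

a₀ = ⌊√1087⌋ = 32.
With m₀=0, d₀=1 and mₖ₊₁ = dₖaₖ − mₖ, dₖ₊₁ = (n − mₖ₊₁²)/dₖ, aₖ₊₁ = ⌊(a₀+mₖ₊₁)/dₖ₊₁⌋:
  k=1: m=32, d=63, a=1
  k=2: m=31, d=2, a=31
  k=3: m=31, d=63, a=1
  k=4: m=32, d=1, a=64
d=1 and a=2a₀=64 at k=4, so the next step gives (m, d) = (32, 63) again — its k=1 value — and the period has length 4.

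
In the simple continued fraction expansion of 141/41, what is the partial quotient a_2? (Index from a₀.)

3

141 = 3·41 + 18   →  a_0 = 3
41 = 2·18 + 5   →  a_1 = 2
18 = 3·5 + 3   →  a_2 = 3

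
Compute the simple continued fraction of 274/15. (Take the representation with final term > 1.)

[18; 3, 1, 3]

274 = 18·15 + 4
15 = 3·4 + 3
4 = 1·3 + 1
3 = 3·1 + 0  (stop)
So 274/15 = [18; 3, 1, 3].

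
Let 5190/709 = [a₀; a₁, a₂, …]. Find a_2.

8

5190 = 7·709 + 227   →  a_0 = 7
709 = 3·227 + 28   →  a_1 = 3
227 = 8·28 + 3   →  a_2 = 8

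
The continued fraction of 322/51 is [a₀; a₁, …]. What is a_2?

5

322 = 6·51 + 16   →  a_0 = 6
51 = 3·16 + 3   →  a_1 = 3
16 = 5·3 + 1   →  a_2 = 5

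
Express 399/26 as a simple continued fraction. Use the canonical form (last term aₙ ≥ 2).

399 = 15*26 + 9
26 = 2*9 + 8
9 = 1*8 + 1
8 = 8*1 + 0  (stop)
So 399/26 = [15; 2, 1, 8].

[15; 2, 1, 8]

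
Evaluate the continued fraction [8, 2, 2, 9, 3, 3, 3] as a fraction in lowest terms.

13455/1601

Using pₖ = aₖpₖ₋₁ + pₖ₋₂ and qₖ = aₖqₖ₋₁ + qₖ₋₂:
  k=0: a=8, p=8, q=1
  k=1: a=2, p=17, q=2
  k=2: a=2, p=42, q=5
  k=3: a=9, p=395, q=47
  k=4: a=3, p=1227, q=146
  k=5: a=3, p=4076, q=485
  k=6: a=3, p=13455, q=1601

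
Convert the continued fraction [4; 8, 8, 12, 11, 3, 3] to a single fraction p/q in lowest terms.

369817/89694

Using pₖ = aₖpₖ₋₁ + pₖ₋₂ and qₖ = aₖqₖ₋₁ + qₖ₋₂:
  k=0: a=4, p=4, q=1
  k=1: a=8, p=33, q=8
  k=2: a=8, p=268, q=65
  k=3: a=12, p=3249, q=788
  k=4: a=11, p=36007, q=8733
  k=5: a=3, p=111270, q=26987
  k=6: a=3, p=369817, q=89694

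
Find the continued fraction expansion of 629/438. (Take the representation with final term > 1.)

629 = 1×438 + 191
438 = 2×191 + 56
191 = 3×56 + 23
56 = 2×23 + 10
23 = 2×10 + 3
10 = 3×3 + 1
3 = 3×1 + 0  (stop)
So 629/438 = [1; 2, 3, 2, 2, 3, 3].

[1; 2, 3, 2, 2, 3, 3]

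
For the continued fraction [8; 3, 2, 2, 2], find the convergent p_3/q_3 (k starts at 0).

141/17

Using pₖ = aₖpₖ₋₁ + pₖ₋₂, qₖ = aₖqₖ₋₁ + qₖ₋₂ (with p₋₁=1, p₋₂=0, q₋₁=0, q₋₂=1):
  k=0: a=8, p=8, q=1
  k=1: a=3, p=25, q=3
  k=2: a=2, p=58, q=7
  k=3: a=2, p=141, q=17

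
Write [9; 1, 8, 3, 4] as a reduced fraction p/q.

Fold from the inside: start with 4/1.
  3 + 1/4 = 13/4
  8 + 4/13 = 108/13
  1 + 13/108 = 121/108
  9 + 108/121 = 1197/121

1197/121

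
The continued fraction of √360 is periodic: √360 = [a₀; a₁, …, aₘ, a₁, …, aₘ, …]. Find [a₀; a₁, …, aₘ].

a₀ = ⌊√360⌋ = 18.
With m₀=0, d₀=1 and mₖ₊₁ = dₖaₖ − mₖ, dₖ₊₁ = (n − mₖ₊₁²)/dₖ, aₖ₊₁ = ⌊(a₀+mₖ₊₁)/dₖ₊₁⌋:
  k=1: m=18, d=36, a=1
  k=2: m=18, d=1, a=36
d=1 and a=2a₀=36 at k=2, so the next step gives (m, d) = (18, 36) again — its k=1 value — and the period has length 2.

[18; 1, 36]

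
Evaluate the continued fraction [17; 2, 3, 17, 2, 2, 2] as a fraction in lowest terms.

25918/1487

Fold from the inside: start with 2/1.
  2 + 1/2 = 5/2
  2 + 2/5 = 12/5
  17 + 5/12 = 209/12
  3 + 12/209 = 639/209
  2 + 209/639 = 1487/639
  17 + 639/1487 = 25918/1487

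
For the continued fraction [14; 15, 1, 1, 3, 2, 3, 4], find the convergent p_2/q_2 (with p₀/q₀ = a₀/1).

225/16

Using pₖ = aₖpₖ₋₁ + pₖ₋₂, qₖ = aₖqₖ₋₁ + qₖ₋₂ (with p₋₁=1, p₋₂=0, q₋₁=0, q₋₂=1):
  k=0: a=14, p=14, q=1
  k=1: a=15, p=211, q=15
  k=2: a=1, p=225, q=16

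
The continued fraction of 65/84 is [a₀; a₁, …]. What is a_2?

65 = 0·84 + 65   →  a_0 = 0
84 = 1·65 + 19   →  a_1 = 1
65 = 3·19 + 8   →  a_2 = 3

3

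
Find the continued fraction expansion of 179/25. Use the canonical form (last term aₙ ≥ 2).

[7; 6, 4]

179 = 7·25 + 4
25 = 6·4 + 1
4 = 4·1 + 0  (stop)
So 179/25 = [7; 6, 4].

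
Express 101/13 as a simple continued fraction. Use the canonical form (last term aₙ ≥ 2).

101 = 7*13 + 10
13 = 1*10 + 3
10 = 3*3 + 1
3 = 3*1 + 0  (stop)
So 101/13 = [7; 1, 3, 3].

[7; 1, 3, 3]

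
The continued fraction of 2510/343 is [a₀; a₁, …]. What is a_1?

3

2510 = 7·343 + 109   →  a_0 = 7
343 = 3·109 + 16   →  a_1 = 3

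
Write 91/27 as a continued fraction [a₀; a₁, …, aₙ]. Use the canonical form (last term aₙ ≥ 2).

[3; 2, 1, 2, 3]

91 = 3·27 + 10
27 = 2·10 + 7
10 = 1·7 + 3
7 = 2·3 + 1
3 = 3·1 + 0  (stop)
So 91/27 = [3; 2, 1, 2, 3].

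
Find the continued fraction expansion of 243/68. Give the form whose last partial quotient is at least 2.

[3; 1, 1, 2, 1, 9]

243 = 3×68 + 39
68 = 1×39 + 29
39 = 1×29 + 10
29 = 2×10 + 9
10 = 1×9 + 1
9 = 9×1 + 0  (stop)
So 243/68 = [3; 1, 1, 2, 1, 9].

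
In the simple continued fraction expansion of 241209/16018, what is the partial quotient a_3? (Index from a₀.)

13

241209 = 15·16018 + 939   →  a_0 = 15
16018 = 17·939 + 55   →  a_1 = 17
939 = 17·55 + 4   →  a_2 = 17
55 = 13·4 + 3   →  a_3 = 13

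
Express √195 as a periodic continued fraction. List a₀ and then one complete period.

a₀ = ⌊√195⌋ = 13.
With m₀=0, d₀=1 and mₖ₊₁ = dₖaₖ − mₖ, dₖ₊₁ = (n − mₖ₊₁²)/dₖ, aₖ₊₁ = ⌊(a₀+mₖ₊₁)/dₖ₊₁⌋:
  k=1: m=13, d=26, a=1
  k=2: m=13, d=1, a=26
d=1 and a=2a₀=26 at k=2, so the next step gives (m, d) = (13, 26) again — its k=1 value — and the period has length 2.

[13; 1, 26]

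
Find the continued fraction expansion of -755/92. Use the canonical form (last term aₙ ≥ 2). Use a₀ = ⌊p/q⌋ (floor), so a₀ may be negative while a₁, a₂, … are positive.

-755 = -9×92 + 73
92 = 1×73 + 19
73 = 3×19 + 16
19 = 1×16 + 3
16 = 5×3 + 1
3 = 3×1 + 0  (stop)
So -755/92 = [-9; 1, 3, 1, 5, 3].

[-9; 1, 3, 1, 5, 3]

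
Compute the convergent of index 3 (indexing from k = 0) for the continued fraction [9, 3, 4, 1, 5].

149/16

Using pₖ = aₖpₖ₋₁ + pₖ₋₂, qₖ = aₖqₖ₋₁ + qₖ₋₂ (with p₋₁=1, p₋₂=0, q₋₁=0, q₋₂=1):
  k=0: a=9, p=9, q=1
  k=1: a=3, p=28, q=3
  k=2: a=4, p=121, q=13
  k=3: a=1, p=149, q=16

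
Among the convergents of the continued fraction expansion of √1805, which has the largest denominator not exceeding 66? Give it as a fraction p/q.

√1805 = [42; 2, 16, 2, 84, …] (period length 4).
Convergents:
  p_0/q_0 = 42/1
  p_1/q_1 = 85/2
  p_2/q_2 = 1402/33
  p_3/q_3 = 2889/68
q_2 = 33 ≤ 66 < 68 = q_3, so the answer is 1402/33.

1402/33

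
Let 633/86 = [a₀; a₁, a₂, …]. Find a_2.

633 = 7·86 + 31   →  a_0 = 7
86 = 2·31 + 24   →  a_1 = 2
31 = 1·24 + 7   →  a_2 = 1

1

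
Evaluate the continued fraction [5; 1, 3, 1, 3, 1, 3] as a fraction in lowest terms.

527/91

Fold from the inside: start with 3/1.
  1 + 1/3 = 4/3
  3 + 3/4 = 15/4
  1 + 4/15 = 19/15
  3 + 15/19 = 72/19
  1 + 19/72 = 91/72
  5 + 72/91 = 527/91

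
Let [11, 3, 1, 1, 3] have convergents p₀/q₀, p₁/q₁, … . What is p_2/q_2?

45/4

Using pₖ = aₖpₖ₋₁ + pₖ₋₂, qₖ = aₖqₖ₋₁ + qₖ₋₂ (with p₋₁=1, p₋₂=0, q₋₁=0, q₋₂=1):
  k=0: a=11, p=11, q=1
  k=1: a=3, p=34, q=3
  k=2: a=1, p=45, q=4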